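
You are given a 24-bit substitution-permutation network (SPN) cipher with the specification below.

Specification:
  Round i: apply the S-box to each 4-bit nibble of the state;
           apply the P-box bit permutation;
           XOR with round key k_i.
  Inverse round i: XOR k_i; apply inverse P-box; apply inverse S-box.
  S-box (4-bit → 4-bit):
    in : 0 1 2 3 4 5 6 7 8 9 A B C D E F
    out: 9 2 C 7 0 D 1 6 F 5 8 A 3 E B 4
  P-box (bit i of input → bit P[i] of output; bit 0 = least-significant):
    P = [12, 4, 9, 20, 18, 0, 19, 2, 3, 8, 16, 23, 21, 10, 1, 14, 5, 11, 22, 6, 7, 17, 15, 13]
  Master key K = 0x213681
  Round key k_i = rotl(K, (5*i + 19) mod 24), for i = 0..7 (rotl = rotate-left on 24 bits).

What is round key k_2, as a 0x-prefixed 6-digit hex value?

0x26D024

K = 0x213681
k_0 = rotl(K, (5*0+19) mod 24) = rotl(K, 19) = 0x0909B4
k_1 = rotl(K, (5*1+19) mod 24) = rotl(K, 0) = 0x213681
k_2 = rotl(K, (5*2+19) mod 24) = rotl(K, 5) = 0x26D024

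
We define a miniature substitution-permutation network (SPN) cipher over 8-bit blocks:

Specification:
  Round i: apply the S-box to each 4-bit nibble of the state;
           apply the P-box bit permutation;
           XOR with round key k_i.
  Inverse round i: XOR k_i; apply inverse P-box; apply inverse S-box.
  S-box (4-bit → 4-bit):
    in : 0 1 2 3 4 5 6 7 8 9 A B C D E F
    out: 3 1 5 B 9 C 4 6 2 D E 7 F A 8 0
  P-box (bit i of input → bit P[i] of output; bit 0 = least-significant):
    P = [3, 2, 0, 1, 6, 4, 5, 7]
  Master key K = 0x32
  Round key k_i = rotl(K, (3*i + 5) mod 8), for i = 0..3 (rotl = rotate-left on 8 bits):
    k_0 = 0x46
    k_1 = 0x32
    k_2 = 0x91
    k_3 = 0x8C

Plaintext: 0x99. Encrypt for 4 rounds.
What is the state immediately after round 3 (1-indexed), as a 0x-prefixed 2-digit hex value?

0x8B

s_0 = plaintext = 0x99
s_1 = Round(s_0, k_0) = 0xAD
s_2 = Round(s_1, k_1) = 0x84
s_3 = Round(s_2, k_2) = 0x8B
s_4 = Round(s_3, k_3) = 0x91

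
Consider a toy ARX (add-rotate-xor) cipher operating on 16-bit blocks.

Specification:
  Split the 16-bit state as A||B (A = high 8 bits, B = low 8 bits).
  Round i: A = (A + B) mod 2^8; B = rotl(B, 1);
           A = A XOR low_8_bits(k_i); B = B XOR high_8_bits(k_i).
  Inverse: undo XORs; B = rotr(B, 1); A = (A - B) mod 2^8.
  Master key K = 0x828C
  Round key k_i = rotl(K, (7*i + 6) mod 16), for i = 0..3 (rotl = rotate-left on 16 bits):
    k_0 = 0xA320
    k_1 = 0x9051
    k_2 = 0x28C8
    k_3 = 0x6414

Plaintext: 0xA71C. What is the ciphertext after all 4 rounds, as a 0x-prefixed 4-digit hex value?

0x91AA

s_0 = plaintext = 0xA71C
s_1 = Round(s_0, k_0) = 0xE39B
s_2 = Round(s_1, k_1) = 0x2FA7
s_3 = Round(s_2, k_2) = 0x1E67
s_4 = Round(s_3, k_3) = 0x91AA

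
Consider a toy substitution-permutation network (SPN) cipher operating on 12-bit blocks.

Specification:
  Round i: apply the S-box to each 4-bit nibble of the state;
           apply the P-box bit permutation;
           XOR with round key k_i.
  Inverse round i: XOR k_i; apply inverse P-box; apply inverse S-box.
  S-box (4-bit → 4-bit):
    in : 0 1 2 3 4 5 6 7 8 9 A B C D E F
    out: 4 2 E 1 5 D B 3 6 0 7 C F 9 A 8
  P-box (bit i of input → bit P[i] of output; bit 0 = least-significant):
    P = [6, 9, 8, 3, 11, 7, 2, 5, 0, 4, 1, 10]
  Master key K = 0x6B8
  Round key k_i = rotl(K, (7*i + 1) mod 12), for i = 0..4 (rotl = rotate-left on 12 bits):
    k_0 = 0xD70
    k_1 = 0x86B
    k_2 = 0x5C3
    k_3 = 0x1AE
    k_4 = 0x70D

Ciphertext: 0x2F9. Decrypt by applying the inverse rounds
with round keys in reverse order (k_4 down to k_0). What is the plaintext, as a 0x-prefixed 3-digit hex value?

s_0 = ciphertext = 0x2F9
s_1 = InvRound(s_0, k_4) = 0xE24
s_2 = InvRound(s_1, k_3) = 0xB72
s_3 = InvRound(s_2, k_2) = 0x661
s_4 = InvRound(s_3, k_1) = 0xB3E
s_5 = InvRound(s_4, k_0) = 0xB06

0xB06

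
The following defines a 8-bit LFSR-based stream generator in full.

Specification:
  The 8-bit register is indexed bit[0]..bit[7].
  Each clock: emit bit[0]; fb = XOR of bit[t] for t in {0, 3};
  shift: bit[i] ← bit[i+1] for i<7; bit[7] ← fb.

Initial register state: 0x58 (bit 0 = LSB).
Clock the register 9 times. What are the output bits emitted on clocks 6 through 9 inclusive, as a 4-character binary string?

0101

reg_0 = 0x58
clock 1: out=0, reg = 0xAC
clock 2: out=0, reg = 0xD6
clock 3: out=0, reg = 0x6B
clock 4: out=1, reg = 0x35
clock 5: out=1, reg = 0x9A
clock 6: out=0, reg = 0xCD
clock 7: out=1, reg = 0x66
clock 8: out=0, reg = 0x33
clock 9: out=1, reg = 0x99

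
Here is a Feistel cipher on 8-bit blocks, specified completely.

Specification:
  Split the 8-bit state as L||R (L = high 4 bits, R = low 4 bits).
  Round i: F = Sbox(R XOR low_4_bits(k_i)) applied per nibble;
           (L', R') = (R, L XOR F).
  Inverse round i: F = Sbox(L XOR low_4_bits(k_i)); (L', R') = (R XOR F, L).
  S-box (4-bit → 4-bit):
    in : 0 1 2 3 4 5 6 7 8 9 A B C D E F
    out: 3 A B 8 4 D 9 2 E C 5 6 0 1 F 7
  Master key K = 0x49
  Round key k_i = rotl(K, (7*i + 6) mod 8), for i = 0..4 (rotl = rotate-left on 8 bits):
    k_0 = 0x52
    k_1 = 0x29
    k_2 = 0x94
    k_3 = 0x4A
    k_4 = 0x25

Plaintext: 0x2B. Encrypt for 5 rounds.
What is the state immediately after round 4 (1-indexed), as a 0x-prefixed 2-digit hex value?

s_0 = plaintext = 0x2B
s_1 = Round(s_0, k_0) = 0xBE
s_2 = Round(s_1, k_1) = 0xE9
s_3 = Round(s_2, k_2) = 0x9F
s_4 = Round(s_3, k_3) = 0xF4
s_5 = Round(s_4, k_4) = 0x45

0xF4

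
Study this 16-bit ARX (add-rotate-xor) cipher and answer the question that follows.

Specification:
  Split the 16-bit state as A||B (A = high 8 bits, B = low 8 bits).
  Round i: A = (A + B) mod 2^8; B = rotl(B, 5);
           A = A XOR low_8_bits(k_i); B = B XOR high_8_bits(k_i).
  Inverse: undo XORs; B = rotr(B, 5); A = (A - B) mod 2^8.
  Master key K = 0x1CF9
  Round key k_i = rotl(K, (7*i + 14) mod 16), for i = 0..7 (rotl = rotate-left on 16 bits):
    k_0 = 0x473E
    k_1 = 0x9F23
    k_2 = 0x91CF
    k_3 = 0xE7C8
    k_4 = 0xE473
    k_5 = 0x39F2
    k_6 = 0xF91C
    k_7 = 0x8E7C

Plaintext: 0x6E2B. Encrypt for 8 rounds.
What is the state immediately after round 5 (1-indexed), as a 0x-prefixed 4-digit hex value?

s_0 = plaintext = 0x6E2B
s_1 = Round(s_0, k_0) = 0xA722
s_2 = Round(s_1, k_1) = 0xEADB
s_3 = Round(s_2, k_2) = 0x0AEA
s_4 = Round(s_3, k_3) = 0x3CBA
s_5 = Round(s_4, k_4) = 0x85B3
s_6 = Round(s_5, k_5) = 0xCA4F
s_7 = Round(s_6, k_6) = 0x0510
s_8 = Round(s_7, k_7) = 0x698C

0x85B3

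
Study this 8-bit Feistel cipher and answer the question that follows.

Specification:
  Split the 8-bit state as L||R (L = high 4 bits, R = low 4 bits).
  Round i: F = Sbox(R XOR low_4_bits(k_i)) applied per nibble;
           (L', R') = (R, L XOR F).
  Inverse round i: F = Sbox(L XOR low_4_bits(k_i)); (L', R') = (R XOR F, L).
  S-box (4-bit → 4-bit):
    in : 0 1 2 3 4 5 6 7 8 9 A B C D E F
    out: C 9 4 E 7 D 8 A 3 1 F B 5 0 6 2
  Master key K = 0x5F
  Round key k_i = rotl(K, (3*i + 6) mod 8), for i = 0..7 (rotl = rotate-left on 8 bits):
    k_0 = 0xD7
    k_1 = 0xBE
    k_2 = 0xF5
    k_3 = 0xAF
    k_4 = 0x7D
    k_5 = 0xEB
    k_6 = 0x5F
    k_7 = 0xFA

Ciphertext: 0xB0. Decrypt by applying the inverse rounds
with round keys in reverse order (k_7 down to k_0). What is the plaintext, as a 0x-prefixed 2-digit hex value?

s_0 = ciphertext = 0xB0
s_1 = InvRound(s_0, k_7) = 0x9B
s_2 = InvRound(s_1, k_6) = 0x39
s_3 = InvRound(s_2, k_5) = 0xA3
s_4 = InvRound(s_3, k_4) = 0x9A
s_5 = InvRound(s_4, k_3) = 0x29
s_6 = InvRound(s_5, k_2) = 0x32
s_7 = InvRound(s_6, k_1) = 0x23
s_8 = InvRound(s_7, k_0) = 0xE2

0xE2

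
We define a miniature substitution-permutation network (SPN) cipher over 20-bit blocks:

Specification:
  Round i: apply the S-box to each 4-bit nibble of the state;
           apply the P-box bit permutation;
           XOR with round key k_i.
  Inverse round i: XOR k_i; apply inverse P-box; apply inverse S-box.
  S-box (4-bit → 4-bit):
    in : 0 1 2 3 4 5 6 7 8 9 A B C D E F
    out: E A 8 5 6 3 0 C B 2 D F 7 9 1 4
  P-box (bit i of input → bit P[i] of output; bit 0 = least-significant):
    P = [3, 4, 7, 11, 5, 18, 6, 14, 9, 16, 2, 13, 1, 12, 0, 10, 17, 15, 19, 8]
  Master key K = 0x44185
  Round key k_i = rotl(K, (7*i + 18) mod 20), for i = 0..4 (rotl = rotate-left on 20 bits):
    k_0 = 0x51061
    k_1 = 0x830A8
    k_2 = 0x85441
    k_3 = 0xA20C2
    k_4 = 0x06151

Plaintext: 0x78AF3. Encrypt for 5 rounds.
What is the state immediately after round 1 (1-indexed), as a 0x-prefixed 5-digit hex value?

s_0 = plaintext = 0x78AF3
s_1 = Round(s_0, k_0) = 0xD27AF
s_2 = Round(s_1, k_1) = 0xA554C
s_3 = Round(s_2, k_2) = 0x7479B
s_4 = Round(s_3, k_3) = 0x6195F
s_5 = Round(s_4, k_4) = 0x575F1

0xD27AF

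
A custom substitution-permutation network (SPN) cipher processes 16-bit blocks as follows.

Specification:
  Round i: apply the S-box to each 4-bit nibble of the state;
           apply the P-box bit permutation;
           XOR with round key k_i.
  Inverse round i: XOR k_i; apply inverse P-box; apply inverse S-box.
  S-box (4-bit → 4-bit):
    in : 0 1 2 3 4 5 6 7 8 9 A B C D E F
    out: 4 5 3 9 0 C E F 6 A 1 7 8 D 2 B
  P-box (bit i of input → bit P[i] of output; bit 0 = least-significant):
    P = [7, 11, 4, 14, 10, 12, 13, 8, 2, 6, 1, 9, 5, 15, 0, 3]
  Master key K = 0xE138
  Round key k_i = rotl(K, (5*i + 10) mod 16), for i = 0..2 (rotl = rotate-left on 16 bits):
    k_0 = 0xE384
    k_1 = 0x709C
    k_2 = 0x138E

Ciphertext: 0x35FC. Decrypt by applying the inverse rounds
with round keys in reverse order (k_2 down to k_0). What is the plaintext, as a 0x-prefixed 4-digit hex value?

s_0 = ciphertext = 0x35FC
s_1 = InvRound(s_0, k_2) = 0xA610
s_2 = InvRound(s_1, k_1) = 0x9323
s_3 = InvRound(s_2, k_0) = 0x1183

0x1183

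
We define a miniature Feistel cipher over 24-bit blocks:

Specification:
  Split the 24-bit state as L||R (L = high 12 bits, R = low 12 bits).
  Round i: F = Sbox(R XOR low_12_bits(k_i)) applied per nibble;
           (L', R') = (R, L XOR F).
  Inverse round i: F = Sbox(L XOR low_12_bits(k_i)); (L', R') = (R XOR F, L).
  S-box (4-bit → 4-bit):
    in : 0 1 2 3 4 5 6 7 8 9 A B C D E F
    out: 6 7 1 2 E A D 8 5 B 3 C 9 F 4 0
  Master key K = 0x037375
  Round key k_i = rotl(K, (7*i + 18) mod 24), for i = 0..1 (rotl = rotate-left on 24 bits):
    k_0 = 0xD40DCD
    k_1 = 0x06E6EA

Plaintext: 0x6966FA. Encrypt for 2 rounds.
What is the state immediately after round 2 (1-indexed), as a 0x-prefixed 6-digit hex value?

s_0 = plaintext = 0x6966FA
s_1 = Round(s_0, k_0) = 0x6FAABE
s_2 = Round(s_1, k_1) = 0xABEF54

0xABEF54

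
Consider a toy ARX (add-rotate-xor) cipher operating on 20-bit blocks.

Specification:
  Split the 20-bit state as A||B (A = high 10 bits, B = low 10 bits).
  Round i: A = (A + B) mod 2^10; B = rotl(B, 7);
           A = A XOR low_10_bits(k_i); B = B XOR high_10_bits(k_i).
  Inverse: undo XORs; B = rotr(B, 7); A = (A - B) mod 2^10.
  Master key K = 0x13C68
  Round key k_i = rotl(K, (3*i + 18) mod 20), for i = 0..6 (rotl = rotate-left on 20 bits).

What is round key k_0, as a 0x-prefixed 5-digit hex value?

K = 0x13C68
k_0 = rotl(K, (3*0+18) mod 20) = rotl(K, 18) = 0x04F1A

0x04F1A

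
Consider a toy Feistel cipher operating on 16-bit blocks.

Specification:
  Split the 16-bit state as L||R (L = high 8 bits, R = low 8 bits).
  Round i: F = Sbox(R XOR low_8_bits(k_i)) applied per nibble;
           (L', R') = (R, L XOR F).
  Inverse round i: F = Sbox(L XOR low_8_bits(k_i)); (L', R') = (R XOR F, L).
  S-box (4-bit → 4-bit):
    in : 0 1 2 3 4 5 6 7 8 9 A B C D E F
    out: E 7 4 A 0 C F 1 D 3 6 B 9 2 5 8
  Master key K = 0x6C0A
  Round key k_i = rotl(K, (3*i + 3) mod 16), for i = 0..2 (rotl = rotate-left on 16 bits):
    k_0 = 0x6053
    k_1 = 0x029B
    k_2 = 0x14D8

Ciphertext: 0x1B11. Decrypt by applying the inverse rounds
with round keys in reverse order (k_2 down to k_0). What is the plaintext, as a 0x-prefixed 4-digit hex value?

s_0 = ciphertext = 0x1B11
s_1 = InvRound(s_0, k_2) = 0x8B1B
s_2 = InvRound(s_1, k_1) = 0x658B
s_3 = InvRound(s_2, k_0) = 0x2465

0x2465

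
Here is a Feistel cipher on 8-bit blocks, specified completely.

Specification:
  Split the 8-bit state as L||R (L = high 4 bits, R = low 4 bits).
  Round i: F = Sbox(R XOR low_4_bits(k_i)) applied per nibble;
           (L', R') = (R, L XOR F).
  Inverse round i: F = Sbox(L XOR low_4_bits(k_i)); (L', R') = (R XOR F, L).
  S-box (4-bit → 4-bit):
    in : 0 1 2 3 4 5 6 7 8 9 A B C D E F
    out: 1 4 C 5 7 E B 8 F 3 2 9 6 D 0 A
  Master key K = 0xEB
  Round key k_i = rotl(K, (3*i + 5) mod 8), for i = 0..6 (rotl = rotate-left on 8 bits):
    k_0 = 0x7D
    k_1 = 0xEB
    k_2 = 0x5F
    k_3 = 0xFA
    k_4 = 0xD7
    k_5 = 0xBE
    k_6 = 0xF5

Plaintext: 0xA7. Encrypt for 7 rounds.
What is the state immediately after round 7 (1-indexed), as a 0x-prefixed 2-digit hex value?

0xCC

s_0 = plaintext = 0xA7
s_1 = Round(s_0, k_0) = 0x78
s_2 = Round(s_1, k_1) = 0x82
s_3 = Round(s_2, k_2) = 0x25
s_4 = Round(s_3, k_3) = 0x58
s_5 = Round(s_4, k_4) = 0x8F
s_6 = Round(s_5, k_5) = 0xFC
s_7 = Round(s_6, k_6) = 0xCC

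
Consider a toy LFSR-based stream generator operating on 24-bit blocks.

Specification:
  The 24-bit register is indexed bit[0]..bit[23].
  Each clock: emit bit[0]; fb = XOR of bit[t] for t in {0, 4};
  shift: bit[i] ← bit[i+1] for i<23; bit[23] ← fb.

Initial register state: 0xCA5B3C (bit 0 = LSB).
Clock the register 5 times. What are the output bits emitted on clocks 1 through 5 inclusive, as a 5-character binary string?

00111

reg_0 = 0xCA5B3C
clock 1: out=0, reg = 0xE52D9E
clock 2: out=0, reg = 0xF296CF
clock 3: out=1, reg = 0xF94B67
clock 4: out=1, reg = 0xFCA5B3
clock 5: out=1, reg = 0x7E52D9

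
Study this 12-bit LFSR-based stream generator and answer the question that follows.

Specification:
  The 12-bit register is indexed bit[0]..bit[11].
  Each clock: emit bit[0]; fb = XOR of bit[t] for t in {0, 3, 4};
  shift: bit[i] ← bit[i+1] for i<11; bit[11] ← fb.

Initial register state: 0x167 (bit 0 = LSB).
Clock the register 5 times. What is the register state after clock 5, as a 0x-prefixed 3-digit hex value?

reg_0 = 0x167
clock 1: out=1, reg = 0x8B3
clock 2: out=1, reg = 0x459
clock 3: out=1, reg = 0xA2C
clock 4: out=0, reg = 0xD16
clock 5: out=0, reg = 0xE8B

0xE8B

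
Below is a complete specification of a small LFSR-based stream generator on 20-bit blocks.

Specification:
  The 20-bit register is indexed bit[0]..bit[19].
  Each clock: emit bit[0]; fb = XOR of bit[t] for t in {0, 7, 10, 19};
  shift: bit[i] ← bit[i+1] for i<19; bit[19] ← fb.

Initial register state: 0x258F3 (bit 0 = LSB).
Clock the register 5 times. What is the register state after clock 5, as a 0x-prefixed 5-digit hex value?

0x612C7

reg_0 = 0x258F3
clock 1: out=1, reg = 0x12C79
clock 2: out=1, reg = 0x0963C
clock 3: out=0, reg = 0x84B1E
clock 4: out=0, reg = 0xC258F
clock 5: out=1, reg = 0x612C7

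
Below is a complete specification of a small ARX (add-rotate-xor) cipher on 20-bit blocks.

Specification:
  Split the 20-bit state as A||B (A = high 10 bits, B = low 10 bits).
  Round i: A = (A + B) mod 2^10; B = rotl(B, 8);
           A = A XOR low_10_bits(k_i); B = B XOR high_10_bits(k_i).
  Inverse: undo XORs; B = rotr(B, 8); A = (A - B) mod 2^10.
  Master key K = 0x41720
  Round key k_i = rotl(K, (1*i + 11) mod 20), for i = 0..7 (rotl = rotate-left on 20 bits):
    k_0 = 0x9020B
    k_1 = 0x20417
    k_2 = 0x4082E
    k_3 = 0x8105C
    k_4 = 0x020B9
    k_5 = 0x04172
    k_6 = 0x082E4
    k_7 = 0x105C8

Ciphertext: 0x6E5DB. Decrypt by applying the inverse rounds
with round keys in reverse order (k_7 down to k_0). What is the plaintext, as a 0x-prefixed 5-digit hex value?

s_0 = ciphertext = 0x6E5DB
s_1 = InvRound(s_0, k_7) = 0x82269
s_2 = InvRound(s_1, k_6) = 0xF1926
s_3 = InvRound(s_2, k_5) = 0x76CD9
s_4 = InvRound(s_3, k_4) = 0x87B44
s_5 = InvRound(s_4, k_3) = 0x50501
s_6 = InvRound(s_5, k_2) = 0x58C0C
s_7 = InvRound(s_6, k_1) = 0xD0234
s_8 = InvRound(s_7, k_0) = 0xDEDD0

0xDEDD0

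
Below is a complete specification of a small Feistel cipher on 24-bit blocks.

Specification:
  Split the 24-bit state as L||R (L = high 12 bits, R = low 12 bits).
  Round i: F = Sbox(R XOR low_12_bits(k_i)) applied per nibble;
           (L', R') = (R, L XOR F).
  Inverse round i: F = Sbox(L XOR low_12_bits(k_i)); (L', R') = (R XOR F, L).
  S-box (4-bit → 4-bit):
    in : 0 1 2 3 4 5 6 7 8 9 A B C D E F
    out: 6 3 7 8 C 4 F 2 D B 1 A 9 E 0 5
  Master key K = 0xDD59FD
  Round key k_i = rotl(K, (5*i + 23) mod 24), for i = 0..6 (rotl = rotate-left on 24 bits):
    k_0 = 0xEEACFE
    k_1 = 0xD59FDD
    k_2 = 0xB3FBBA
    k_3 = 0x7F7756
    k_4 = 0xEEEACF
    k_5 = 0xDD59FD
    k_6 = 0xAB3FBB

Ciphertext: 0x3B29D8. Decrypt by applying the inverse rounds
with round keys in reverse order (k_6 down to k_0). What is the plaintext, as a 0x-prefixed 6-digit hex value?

0x9367AA

s_0 = ciphertext = 0x3B29D8
s_1 = InvRound(s_0, k_6) = 0x0B33B2
s_2 = InvRound(s_1, k_5) = 0x8720B3
s_3 = InvRound(s_2, k_4) = 0x71D872
s_4 = InvRound(s_3, k_3) = 0xEB871D
s_5 = InvRound(s_4, k_2) = 0x37AEB8
s_6 = InvRound(s_5, k_1) = 0x7AA37A
s_7 = InvRound(s_6, k_0) = 0x9367AA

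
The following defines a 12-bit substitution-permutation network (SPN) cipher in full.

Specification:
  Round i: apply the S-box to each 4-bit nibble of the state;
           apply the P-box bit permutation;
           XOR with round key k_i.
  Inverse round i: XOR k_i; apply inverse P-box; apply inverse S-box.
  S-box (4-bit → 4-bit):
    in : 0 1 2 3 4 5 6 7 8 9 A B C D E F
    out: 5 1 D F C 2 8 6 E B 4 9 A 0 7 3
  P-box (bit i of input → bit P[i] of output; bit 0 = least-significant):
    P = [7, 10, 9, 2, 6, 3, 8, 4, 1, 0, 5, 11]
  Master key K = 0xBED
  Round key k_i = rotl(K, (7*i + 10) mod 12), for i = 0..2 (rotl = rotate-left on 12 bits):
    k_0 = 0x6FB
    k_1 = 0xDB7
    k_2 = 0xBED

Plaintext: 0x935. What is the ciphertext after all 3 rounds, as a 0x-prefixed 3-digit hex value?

0x6B5

s_0 = plaintext = 0x935
s_1 = Round(s_0, k_0) = 0xBA0
s_2 = Round(s_1, k_1) = 0x635
s_3 = Round(s_2, k_2) = 0x6B5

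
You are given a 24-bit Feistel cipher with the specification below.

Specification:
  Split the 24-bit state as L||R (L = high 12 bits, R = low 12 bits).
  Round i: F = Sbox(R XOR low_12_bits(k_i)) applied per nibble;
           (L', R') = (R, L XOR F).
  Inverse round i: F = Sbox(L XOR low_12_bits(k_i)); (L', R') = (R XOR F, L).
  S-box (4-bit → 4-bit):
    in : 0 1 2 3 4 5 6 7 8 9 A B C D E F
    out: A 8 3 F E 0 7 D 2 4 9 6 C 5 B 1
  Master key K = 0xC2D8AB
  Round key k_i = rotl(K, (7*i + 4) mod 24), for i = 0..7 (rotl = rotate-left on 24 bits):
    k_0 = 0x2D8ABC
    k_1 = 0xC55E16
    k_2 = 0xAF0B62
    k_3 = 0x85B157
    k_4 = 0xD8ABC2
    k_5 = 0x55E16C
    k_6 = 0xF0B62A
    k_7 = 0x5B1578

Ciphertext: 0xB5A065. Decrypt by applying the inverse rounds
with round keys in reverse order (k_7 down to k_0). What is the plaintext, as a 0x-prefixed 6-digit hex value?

0x5F2958

s_0 = ciphertext = 0xB5A065
s_1 = InvRound(s_0, k_7) = 0xB56B5A
s_2 = InvRound(s_1, k_6) = 0xE86B56
s_3 = InvRound(s_2, k_5) = 0xAEFE86
s_4 = InvRound(s_3, k_4) = 0x6B3AEF
s_5 = InvRound(s_4, k_3) = 0x7516B3
s_6 = InvRound(s_5, k_2) = 0xA4C751
s_7 = InvRound(s_6, k_1) = 0x958A4C
s_8 = InvRound(s_7, k_0) = 0x5F2958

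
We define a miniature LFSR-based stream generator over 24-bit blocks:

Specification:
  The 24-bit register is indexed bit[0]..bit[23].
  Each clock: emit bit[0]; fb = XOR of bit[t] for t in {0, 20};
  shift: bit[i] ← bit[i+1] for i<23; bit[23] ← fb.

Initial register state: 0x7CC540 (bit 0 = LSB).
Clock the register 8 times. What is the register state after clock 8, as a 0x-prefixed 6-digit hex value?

0x377CC5

reg_0 = 0x7CC540
clock 1: out=0, reg = 0xBE62A0
clock 2: out=0, reg = 0xDF3150
clock 3: out=0, reg = 0xEF98A8
clock 4: out=0, reg = 0x77CC54
clock 5: out=0, reg = 0xBBE62A
clock 6: out=0, reg = 0xDDF315
clock 7: out=1, reg = 0x6EF98A
clock 8: out=0, reg = 0x377CC5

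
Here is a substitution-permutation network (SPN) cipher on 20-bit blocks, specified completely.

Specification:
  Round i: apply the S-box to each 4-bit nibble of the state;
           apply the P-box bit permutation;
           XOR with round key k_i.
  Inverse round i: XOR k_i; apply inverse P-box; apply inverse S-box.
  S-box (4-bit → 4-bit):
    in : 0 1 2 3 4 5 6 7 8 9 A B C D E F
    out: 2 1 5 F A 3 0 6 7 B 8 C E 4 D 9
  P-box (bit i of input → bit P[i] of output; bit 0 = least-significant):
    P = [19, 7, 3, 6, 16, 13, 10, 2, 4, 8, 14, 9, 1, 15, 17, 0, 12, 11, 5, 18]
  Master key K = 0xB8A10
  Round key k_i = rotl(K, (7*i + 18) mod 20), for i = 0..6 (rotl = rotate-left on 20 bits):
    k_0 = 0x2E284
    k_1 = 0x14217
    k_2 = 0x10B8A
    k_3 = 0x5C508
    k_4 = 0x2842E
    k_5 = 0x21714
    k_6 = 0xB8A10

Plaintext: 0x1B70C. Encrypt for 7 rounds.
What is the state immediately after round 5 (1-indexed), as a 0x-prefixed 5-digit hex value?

s_0 = plaintext = 0x1B70C
s_1 = Round(s_0, k_0) = 0x0934D
s_2 = Round(s_1, k_1) = 0x1A908
s_3 = Round(s_2, k_2) = 0x93813
s_4 = Round(s_3, k_3) = 0xA1CD3
s_5 = Round(s_4, k_4) = 0xEC3E4
s_6 = Round(s_5, k_5) = 0x5C0E1
s_7 = Round(s_6, k_6) = 0x01715

0xEC3E4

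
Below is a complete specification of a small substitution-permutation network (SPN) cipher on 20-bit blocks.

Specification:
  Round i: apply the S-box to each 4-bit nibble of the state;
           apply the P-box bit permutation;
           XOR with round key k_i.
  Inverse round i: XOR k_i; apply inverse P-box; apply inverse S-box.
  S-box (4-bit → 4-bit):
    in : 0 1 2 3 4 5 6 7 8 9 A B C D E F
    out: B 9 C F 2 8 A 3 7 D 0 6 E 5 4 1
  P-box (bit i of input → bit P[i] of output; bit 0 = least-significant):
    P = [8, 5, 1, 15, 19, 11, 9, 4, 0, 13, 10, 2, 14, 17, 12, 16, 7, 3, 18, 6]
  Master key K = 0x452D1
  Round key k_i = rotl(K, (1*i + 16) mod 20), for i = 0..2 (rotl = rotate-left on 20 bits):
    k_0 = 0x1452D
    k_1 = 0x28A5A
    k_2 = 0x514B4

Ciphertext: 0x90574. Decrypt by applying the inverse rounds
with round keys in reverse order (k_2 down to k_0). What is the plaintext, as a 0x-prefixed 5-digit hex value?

0x37D1F

s_0 = ciphertext = 0x90574
s_1 = InvRound(s_0, k_2) = 0x9EAFF
s_2 = InvRound(s_1, k_1) = 0xF00F4
s_3 = InvRound(s_2, k_0) = 0x37D1F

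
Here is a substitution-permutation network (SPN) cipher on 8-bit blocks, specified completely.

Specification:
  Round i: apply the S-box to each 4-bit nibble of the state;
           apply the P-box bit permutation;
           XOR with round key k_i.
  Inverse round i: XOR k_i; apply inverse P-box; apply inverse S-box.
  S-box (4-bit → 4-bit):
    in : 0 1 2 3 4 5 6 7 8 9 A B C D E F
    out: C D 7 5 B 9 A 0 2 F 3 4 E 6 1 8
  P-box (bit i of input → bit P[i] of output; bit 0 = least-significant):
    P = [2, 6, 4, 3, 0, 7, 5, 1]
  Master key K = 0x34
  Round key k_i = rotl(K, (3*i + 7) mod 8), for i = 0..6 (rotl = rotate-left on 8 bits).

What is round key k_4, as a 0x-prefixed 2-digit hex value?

0xA1

K = 0x34
k_0 = rotl(K, (3*0+7) mod 8) = rotl(K, 7) = 0x1A
k_1 = rotl(K, (3*1+7) mod 8) = rotl(K, 2) = 0xD0
k_2 = rotl(K, (3*2+7) mod 8) = rotl(K, 5) = 0x86
k_3 = rotl(K, (3*3+7) mod 8) = rotl(K, 0) = 0x34
k_4 = rotl(K, (3*4+7) mod 8) = rotl(K, 3) = 0xA1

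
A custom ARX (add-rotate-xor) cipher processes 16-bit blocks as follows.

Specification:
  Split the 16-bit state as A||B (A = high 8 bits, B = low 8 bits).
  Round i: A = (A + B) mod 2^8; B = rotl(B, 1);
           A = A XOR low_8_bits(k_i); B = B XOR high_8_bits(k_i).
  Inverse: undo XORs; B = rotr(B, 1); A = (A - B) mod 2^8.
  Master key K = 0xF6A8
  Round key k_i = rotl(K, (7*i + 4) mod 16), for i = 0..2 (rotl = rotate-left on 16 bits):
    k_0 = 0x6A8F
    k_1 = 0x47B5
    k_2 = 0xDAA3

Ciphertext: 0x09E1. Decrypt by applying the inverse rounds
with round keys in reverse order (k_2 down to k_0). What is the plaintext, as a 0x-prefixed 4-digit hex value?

s_0 = ciphertext = 0x09E1
s_1 = InvRound(s_0, k_2) = 0x0D9D
s_2 = InvRound(s_1, k_1) = 0x4B6D
s_3 = InvRound(s_2, k_0) = 0x4183

0x4183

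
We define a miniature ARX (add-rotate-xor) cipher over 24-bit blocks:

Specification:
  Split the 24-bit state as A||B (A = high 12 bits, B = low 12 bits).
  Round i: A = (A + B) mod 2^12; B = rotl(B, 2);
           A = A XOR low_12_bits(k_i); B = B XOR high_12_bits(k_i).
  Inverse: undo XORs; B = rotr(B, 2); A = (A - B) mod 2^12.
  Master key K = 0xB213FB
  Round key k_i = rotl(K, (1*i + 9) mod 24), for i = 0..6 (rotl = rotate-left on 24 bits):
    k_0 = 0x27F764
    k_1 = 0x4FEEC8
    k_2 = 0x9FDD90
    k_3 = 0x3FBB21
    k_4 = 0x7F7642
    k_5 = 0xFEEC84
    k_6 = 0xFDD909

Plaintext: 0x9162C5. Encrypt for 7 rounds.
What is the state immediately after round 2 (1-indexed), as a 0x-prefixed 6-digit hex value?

s_0 = plaintext = 0x9162C5
s_1 = Round(s_0, k_0) = 0xCBF96B
s_2 = Round(s_1, k_1) = 0x8E2150
s_3 = Round(s_2, k_2) = 0x7A2CBD
s_4 = Round(s_3, k_3) = 0xF7E10C
s_5 = Round(s_4, k_4) = 0x6C83C7
s_6 = Round(s_5, k_5) = 0x60B0F2
s_7 = Round(s_6, k_6) = 0xFF4C15

0x8E2150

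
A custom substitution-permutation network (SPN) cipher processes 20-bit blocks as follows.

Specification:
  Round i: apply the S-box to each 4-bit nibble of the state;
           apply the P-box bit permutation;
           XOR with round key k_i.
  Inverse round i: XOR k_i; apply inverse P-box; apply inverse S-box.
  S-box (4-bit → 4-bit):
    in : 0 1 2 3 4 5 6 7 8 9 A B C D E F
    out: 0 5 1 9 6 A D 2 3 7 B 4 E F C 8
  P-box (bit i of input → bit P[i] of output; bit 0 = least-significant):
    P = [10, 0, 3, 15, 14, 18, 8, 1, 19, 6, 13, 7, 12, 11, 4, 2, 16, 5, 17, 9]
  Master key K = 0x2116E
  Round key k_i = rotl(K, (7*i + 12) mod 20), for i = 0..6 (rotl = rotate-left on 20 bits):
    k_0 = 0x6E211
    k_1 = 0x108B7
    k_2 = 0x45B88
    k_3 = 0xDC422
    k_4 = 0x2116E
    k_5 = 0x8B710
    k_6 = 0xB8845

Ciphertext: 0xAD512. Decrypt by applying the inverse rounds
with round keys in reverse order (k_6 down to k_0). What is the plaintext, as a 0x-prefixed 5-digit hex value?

s_0 = ciphertext = 0xAD512
s_1 = InvRound(s_0, k_6) = 0x2D768
s_2 = InvRound(s_1, k_5) = 0x4B92B
s_3 = InvRound(s_2, k_4) = 0xB5475
s_4 = InvRound(s_3, k_3) = 0xB6755
s_5 = InvRound(s_4, k_2) = 0x1DD79
s_6 = InvRound(s_5, k_1) = 0x03566
s_7 = InvRound(s_6, k_0) = 0xC67DA

0xC67DA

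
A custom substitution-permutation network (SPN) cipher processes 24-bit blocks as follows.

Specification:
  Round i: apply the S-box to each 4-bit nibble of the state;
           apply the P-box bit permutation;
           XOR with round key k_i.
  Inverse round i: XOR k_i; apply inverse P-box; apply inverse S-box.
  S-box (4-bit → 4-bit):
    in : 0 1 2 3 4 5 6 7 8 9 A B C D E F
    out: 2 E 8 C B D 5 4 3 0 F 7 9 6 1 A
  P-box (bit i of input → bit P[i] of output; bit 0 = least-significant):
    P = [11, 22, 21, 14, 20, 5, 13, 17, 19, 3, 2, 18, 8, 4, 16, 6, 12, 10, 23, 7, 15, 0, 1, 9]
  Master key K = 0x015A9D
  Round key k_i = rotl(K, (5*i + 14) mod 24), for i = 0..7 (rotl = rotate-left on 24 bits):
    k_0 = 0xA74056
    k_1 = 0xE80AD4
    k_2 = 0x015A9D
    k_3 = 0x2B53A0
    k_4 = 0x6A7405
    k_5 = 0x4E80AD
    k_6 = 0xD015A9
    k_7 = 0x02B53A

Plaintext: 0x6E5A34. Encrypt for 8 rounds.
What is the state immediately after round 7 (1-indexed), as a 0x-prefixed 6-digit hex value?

0xD42368

s_0 = plaintext = 0x6E5A34
s_1 = Round(s_0, k_0) = 0xE8B918
s_2 = Round(s_1, k_1) = 0xABB7E4
s_3 = Round(s_2, k_2) = 0xD0858A
s_4 = Round(s_3, k_3) = 0x571E97
s_5 = Round(s_4, k_4) = 0xC3F657
s_6 = Round(s_5, k_5) = 0xF42279
s_7 = Round(s_6, k_6) = 0xD42368
s_8 = Round(s_7, k_7) = 0x5689FD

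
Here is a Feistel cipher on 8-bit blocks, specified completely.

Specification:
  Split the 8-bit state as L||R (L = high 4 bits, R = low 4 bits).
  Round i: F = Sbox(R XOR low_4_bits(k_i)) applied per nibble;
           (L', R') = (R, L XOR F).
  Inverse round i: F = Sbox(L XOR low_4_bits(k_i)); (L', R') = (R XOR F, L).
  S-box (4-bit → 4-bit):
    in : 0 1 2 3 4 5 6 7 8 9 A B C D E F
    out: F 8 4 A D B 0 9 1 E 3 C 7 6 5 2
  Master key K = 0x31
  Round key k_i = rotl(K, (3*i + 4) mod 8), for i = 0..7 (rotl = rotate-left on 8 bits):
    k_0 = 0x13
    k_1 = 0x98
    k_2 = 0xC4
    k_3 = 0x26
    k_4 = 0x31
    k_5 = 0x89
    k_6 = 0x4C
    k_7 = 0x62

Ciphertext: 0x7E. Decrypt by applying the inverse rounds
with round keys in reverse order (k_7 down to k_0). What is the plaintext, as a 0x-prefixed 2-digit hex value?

s_0 = ciphertext = 0x7E
s_1 = InvRound(s_0, k_7) = 0x57
s_2 = InvRound(s_1, k_6) = 0x95
s_3 = InvRound(s_2, k_5) = 0xA9
s_4 = InvRound(s_3, k_4) = 0x5A
s_5 = InvRound(s_4, k_3) = 0x05
s_6 = InvRound(s_5, k_2) = 0x80
s_7 = InvRound(s_6, k_1) = 0xF8
s_8 = InvRound(s_7, k_0) = 0xFF

0xFF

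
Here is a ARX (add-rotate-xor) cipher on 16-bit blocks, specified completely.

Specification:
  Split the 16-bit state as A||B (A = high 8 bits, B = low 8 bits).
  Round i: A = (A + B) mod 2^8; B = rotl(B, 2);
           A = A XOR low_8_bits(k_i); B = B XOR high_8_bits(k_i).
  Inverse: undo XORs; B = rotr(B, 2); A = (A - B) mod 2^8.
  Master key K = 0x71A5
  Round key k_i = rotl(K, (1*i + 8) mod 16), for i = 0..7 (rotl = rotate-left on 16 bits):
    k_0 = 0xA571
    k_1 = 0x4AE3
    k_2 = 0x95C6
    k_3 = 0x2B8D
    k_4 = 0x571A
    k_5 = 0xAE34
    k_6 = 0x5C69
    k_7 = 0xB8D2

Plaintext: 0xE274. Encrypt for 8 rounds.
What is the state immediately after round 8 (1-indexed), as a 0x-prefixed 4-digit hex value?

0xD732

s_0 = plaintext = 0xE274
s_1 = Round(s_0, k_0) = 0x2774
s_2 = Round(s_1, k_1) = 0x789B
s_3 = Round(s_2, k_2) = 0xD5FB
s_4 = Round(s_3, k_3) = 0x5DC4
s_5 = Round(s_4, k_4) = 0x3B44
s_6 = Round(s_5, k_5) = 0x4BBF
s_7 = Round(s_6, k_6) = 0x63A2
s_8 = Round(s_7, k_7) = 0xD732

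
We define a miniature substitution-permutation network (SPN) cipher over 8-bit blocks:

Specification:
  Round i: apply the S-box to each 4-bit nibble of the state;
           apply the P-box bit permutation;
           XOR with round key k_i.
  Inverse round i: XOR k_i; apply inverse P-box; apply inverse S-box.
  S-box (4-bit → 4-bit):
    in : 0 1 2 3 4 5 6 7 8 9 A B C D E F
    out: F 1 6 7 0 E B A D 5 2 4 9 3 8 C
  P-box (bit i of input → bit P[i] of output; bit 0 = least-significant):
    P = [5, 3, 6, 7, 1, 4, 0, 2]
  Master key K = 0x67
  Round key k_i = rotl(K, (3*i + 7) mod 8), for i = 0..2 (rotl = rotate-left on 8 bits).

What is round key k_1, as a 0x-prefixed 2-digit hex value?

K = 0x67
k_0 = rotl(K, (3*0+7) mod 8) = rotl(K, 7) = 0xB3
k_1 = rotl(K, (3*1+7) mod 8) = rotl(K, 2) = 0x9D

0x9D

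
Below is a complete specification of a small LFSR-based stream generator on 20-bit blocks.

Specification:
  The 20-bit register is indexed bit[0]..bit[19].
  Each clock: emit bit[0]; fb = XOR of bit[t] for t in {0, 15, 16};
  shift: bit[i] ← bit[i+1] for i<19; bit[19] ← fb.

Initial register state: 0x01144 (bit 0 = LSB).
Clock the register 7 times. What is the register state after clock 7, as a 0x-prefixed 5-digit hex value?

0x08022

reg_0 = 0x01144
clock 1: out=0, reg = 0x008A2
clock 2: out=0, reg = 0x00451
clock 3: out=1, reg = 0x80228
clock 4: out=0, reg = 0x40114
clock 5: out=0, reg = 0x2008A
clock 6: out=0, reg = 0x10045
clock 7: out=1, reg = 0x08022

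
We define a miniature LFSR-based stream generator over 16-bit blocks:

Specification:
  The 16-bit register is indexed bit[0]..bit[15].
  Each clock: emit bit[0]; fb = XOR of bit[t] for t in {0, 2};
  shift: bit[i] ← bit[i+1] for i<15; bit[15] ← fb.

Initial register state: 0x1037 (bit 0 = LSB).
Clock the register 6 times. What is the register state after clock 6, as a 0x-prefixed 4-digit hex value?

reg_0 = 0x1037
clock 1: out=1, reg = 0x081B
clock 2: out=1, reg = 0x840D
clock 3: out=1, reg = 0x4206
clock 4: out=0, reg = 0xA103
clock 5: out=1, reg = 0xD081
clock 6: out=1, reg = 0xE840

0xE840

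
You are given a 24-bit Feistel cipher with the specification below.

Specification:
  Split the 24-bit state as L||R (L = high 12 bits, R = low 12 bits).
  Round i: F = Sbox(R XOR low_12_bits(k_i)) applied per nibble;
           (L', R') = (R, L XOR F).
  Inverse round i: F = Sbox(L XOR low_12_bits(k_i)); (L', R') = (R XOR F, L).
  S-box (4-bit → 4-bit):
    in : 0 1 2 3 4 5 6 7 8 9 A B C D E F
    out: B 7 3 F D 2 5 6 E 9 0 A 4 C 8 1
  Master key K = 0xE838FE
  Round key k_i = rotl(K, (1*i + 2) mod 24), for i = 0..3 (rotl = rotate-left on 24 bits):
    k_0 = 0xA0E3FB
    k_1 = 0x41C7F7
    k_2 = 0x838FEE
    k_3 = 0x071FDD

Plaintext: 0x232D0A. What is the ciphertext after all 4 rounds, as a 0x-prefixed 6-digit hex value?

0x213D81

s_0 = plaintext = 0x232D0A
s_1 = Round(s_0, k_0) = 0xD0AA25
s_2 = Round(s_1, k_1) = 0xA251C9
s_3 = Round(s_2, k_2) = 0x1C9213
s_4 = Round(s_3, k_3) = 0x213D81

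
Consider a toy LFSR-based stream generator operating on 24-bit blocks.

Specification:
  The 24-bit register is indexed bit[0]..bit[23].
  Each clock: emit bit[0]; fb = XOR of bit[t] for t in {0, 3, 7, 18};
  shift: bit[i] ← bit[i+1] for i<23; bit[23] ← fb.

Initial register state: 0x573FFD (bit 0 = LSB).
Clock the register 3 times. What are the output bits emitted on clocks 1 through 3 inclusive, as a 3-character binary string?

101

reg_0 = 0x573FFD
clock 1: out=1, reg = 0x2B9FFE
clock 2: out=0, reg = 0x15CFFF
clock 3: out=1, reg = 0x0AE7FF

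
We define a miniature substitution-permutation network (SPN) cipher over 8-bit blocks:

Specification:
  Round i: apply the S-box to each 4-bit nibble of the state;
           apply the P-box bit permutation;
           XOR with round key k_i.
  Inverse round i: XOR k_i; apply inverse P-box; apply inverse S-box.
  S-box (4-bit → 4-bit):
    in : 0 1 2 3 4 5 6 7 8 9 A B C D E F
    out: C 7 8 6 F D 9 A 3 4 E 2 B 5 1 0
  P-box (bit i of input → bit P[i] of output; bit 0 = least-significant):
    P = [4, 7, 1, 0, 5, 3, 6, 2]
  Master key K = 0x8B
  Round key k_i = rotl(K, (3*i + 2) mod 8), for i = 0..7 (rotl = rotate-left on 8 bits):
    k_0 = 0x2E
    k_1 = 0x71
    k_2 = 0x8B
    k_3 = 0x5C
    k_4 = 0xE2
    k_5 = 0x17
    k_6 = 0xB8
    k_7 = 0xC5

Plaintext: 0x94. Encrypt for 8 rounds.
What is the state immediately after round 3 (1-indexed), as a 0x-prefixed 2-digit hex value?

0x2D

s_0 = plaintext = 0x94
s_1 = Round(s_0, k_0) = 0xFD
s_2 = Round(s_1, k_1) = 0x63
s_3 = Round(s_2, k_2) = 0x2D
s_4 = Round(s_3, k_3) = 0x4A
s_5 = Round(s_4, k_4) = 0x0D
s_6 = Round(s_5, k_5) = 0x41
s_7 = Round(s_6, k_6) = 0x46
s_8 = Round(s_7, k_7) = 0xB8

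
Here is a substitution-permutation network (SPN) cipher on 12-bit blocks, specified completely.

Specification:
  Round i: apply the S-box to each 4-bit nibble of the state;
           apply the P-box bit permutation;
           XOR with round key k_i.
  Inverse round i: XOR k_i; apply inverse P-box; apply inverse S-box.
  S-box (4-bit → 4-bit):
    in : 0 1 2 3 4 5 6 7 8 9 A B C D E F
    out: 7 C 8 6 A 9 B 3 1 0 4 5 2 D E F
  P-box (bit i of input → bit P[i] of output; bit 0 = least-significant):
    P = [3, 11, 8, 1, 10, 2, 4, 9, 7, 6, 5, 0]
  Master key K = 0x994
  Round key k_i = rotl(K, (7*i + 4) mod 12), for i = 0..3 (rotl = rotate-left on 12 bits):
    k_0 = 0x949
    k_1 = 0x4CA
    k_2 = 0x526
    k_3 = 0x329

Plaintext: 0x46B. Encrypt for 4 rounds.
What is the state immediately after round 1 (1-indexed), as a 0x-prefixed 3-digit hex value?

0xE04

s_0 = plaintext = 0x46B
s_1 = Round(s_0, k_0) = 0xE04
s_2 = Round(s_1, k_1) = 0x8BD
s_3 = Round(s_2, k_2) = 0x0BC
s_4 = Round(s_3, k_3) = 0xFD9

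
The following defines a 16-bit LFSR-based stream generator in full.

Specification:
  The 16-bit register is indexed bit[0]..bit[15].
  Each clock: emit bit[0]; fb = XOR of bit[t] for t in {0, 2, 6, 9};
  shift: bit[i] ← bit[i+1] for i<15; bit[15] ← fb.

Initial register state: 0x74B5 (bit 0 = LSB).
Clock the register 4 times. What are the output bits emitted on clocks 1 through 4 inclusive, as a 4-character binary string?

reg_0 = 0x74B5
clock 1: out=1, reg = 0x3A5A
clock 2: out=0, reg = 0x1D2D
clock 3: out=1, reg = 0x0E96
clock 4: out=0, reg = 0x074B

1010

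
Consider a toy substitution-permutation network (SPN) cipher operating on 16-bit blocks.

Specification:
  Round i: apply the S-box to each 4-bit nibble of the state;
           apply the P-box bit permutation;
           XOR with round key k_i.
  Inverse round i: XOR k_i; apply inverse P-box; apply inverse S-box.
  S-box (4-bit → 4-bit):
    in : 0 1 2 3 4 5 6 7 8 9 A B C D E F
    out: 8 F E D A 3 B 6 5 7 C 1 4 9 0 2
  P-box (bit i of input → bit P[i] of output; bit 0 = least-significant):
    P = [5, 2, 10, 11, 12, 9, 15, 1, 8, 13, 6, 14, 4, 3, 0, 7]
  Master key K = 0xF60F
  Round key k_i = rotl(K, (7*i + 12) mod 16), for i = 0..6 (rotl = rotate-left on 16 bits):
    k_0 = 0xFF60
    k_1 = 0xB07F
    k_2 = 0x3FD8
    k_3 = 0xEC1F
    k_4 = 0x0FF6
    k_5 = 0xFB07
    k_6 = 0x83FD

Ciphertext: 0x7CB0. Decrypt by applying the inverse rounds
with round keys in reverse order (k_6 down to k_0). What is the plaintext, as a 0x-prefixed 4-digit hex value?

0x8DBA

s_0 = ciphertext = 0x7CB0
s_1 = InvRound(s_0, k_6) = 0x7192
s_2 = InvRound(s_1, k_5) = 0x3E74
s_3 = InvRound(s_2, k_4) = 0x05DE
s_4 = InvRound(s_3, k_3) = 0xA1C0
s_5 = InvRound(s_4, k_2) = 0x5E9A
s_6 = InvRound(s_5, k_1) = 0xA271
s_7 = InvRound(s_6, k_0) = 0x8DBA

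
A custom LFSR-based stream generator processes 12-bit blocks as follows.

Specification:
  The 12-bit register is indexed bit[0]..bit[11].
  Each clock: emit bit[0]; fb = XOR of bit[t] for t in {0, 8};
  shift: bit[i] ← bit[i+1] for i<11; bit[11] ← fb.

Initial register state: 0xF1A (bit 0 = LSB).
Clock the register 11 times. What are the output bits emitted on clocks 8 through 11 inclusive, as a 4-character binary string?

0111

reg_0 = 0xF1A
clock 1: out=0, reg = 0xF8D
clock 2: out=1, reg = 0x7C6
clock 3: out=0, reg = 0xBE3
clock 4: out=1, reg = 0x5F1
clock 5: out=1, reg = 0x2F8
clock 6: out=0, reg = 0x17C
clock 7: out=0, reg = 0x8BE
clock 8: out=0, reg = 0x45F
clock 9: out=1, reg = 0xA2F
clock 10: out=1, reg = 0xD17
clock 11: out=1, reg = 0x68B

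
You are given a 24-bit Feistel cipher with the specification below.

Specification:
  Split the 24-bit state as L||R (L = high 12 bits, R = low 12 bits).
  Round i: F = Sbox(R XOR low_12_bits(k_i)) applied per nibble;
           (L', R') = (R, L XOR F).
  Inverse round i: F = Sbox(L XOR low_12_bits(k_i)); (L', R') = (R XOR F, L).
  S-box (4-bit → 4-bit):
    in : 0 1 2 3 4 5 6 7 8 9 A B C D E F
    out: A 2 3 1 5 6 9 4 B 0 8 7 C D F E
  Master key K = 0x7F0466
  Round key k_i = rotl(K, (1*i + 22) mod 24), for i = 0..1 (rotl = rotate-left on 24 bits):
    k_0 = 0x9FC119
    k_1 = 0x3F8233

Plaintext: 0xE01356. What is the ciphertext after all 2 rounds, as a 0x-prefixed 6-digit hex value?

s_0 = plaintext = 0xE01356
s_1 = Round(s_0, k_0) = 0x356D5F
s_2 = Round(s_1, k_1) = 0xD5FDCA

0xD5FDCA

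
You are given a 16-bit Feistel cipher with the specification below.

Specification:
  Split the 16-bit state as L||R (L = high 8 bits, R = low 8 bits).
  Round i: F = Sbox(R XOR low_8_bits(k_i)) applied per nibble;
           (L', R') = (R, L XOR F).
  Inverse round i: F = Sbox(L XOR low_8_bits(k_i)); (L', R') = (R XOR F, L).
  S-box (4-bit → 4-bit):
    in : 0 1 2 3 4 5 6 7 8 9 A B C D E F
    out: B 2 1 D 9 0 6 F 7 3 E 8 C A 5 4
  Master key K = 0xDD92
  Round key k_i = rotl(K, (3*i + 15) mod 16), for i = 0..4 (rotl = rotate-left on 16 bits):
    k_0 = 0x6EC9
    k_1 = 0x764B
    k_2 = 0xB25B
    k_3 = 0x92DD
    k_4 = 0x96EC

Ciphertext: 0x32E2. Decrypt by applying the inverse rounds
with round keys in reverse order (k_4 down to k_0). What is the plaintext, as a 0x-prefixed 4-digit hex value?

0xBFB1

s_0 = ciphertext = 0x32E2
s_1 = InvRound(s_0, k_4) = 0x4732
s_2 = InvRound(s_1, k_3) = 0x0C47
s_3 = InvRound(s_2, k_2) = 0x480C
s_4 = InvRound(s_3, k_1) = 0xB148
s_5 = InvRound(s_4, k_0) = 0xBFB1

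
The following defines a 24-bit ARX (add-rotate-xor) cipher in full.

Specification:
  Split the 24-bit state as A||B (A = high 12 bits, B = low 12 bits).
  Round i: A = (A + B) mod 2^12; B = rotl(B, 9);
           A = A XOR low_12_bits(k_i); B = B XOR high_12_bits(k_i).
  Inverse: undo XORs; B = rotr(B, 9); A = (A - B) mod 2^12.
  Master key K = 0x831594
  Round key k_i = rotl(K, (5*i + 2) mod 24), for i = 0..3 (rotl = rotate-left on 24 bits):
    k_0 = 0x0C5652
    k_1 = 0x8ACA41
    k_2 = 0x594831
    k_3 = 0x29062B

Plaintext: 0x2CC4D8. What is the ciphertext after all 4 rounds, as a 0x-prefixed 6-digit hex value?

0x9A63F0

s_0 = plaintext = 0x2CC4D8
s_1 = Round(s_0, k_0) = 0x1F605E
s_2 = Round(s_1, k_1) = 0x8154A7
s_3 = Round(s_2, k_2) = 0x48DB00
s_4 = Round(s_3, k_3) = 0x9A63F0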